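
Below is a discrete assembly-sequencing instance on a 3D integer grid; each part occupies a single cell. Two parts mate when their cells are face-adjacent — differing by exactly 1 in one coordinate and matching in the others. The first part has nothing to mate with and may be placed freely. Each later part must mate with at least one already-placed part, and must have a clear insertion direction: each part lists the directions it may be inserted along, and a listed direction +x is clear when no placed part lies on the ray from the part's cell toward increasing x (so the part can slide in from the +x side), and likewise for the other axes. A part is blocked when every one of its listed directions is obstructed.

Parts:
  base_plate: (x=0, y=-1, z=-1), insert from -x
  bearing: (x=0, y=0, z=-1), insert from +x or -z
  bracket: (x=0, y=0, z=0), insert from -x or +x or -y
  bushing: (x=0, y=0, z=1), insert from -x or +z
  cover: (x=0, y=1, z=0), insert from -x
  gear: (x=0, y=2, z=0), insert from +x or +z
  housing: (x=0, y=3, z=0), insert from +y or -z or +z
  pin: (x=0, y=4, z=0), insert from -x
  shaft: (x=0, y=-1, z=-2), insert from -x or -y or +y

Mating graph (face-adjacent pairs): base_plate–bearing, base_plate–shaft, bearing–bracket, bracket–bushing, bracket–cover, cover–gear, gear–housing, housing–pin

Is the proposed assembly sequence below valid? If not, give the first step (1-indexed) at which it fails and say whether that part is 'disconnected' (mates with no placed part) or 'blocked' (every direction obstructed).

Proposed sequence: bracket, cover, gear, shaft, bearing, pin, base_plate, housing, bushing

Invalid at step 4 (disconnected)

1. bracket@(0, 0, 0) [-x clear] — {bracket}
2. cover@(0, 1, 0) [-x clear] — {bracket, cover}
3. gear@(0, 2, 0) [+x clear] — {bracket, cover, gear}
4. shaft@(0, -1, -2) — no placed neighbour ⇒ disconnected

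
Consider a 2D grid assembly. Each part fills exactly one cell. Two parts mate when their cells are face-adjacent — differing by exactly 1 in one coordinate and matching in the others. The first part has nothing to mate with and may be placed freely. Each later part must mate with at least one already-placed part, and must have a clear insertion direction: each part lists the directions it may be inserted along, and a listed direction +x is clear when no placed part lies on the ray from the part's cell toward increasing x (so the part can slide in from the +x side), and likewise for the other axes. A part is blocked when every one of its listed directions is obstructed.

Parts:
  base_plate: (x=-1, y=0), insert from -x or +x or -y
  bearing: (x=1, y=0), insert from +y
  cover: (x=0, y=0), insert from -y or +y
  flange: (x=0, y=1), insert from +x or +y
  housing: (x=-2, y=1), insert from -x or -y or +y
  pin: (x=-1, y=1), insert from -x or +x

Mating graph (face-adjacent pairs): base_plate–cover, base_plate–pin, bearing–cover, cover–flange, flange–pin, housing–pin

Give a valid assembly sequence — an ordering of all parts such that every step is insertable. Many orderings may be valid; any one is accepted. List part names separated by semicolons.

housing; pin; base_plate; cover; bearing; flange

1. housing@(-2, 1) [-x clear] — {housing}
2. pin@(-1, 1) [+x clear] — {housing, pin}
3. base_plate@(-1, 0) [-x clear] — {base_plate, housing, pin}
4. cover@(0, 0) [-y clear] — {base_plate, cover, housing, pin}
5. bearing@(1, 0) [+y clear] — {base_plate, bearing, cover, housing, pin}
6. flange@(0, 1) [+x clear] — {base_plate, bearing, cover, flange, housing, pin}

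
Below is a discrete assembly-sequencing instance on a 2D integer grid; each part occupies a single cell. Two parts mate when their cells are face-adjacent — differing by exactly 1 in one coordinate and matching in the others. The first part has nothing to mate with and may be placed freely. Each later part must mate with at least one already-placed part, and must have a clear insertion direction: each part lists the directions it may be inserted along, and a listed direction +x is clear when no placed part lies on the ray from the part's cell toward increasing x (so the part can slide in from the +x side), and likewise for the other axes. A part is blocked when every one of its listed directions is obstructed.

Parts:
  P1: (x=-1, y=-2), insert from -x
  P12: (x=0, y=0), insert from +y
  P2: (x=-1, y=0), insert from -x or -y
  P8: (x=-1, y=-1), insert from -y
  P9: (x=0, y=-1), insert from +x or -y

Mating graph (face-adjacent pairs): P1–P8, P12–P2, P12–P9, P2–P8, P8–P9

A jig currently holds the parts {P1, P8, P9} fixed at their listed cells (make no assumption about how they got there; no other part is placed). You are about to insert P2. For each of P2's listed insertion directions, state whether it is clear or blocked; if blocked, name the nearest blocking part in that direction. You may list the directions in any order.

-x: ray from P2(-1, 0) has no placed part ⇒ clear
-y: nearest on ray is P8@(-1, -1) ⇒ blocked

-x: clear; -y: blocked by P8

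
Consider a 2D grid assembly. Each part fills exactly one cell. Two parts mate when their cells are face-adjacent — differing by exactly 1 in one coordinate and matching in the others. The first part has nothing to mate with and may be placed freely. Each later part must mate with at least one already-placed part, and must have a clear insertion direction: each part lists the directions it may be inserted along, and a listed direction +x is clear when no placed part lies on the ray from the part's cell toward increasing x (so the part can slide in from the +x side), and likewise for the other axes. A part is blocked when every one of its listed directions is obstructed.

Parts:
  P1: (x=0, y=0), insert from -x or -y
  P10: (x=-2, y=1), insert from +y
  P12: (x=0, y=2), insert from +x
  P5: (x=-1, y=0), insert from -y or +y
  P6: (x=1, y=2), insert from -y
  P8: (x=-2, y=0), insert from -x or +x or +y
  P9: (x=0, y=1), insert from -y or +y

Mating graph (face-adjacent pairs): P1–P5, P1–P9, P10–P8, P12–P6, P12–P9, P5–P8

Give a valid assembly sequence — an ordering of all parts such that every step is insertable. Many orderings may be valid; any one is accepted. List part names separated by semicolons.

P9; P12; P6; P1; P5; P8; P10

1. P9@(0, 1) [-y clear] — {P9}
2. P12@(0, 2) [+x clear] — {P12, P9}
3. P6@(1, 2) [-y clear] — {P12, P6, P9}
4. P1@(0, 0) [-x clear] — {P1, P12, P6, P9}
5. P5@(-1, 0) [-y clear] — {P1, P12, P5, P6, P9}
6. P8@(-2, 0) [-x clear] — {P1, P12, P5, P6, P8, P9}
7. P10@(-2, 1) [+y clear] — {P1, P10, P12, P5, P6, P8, P9}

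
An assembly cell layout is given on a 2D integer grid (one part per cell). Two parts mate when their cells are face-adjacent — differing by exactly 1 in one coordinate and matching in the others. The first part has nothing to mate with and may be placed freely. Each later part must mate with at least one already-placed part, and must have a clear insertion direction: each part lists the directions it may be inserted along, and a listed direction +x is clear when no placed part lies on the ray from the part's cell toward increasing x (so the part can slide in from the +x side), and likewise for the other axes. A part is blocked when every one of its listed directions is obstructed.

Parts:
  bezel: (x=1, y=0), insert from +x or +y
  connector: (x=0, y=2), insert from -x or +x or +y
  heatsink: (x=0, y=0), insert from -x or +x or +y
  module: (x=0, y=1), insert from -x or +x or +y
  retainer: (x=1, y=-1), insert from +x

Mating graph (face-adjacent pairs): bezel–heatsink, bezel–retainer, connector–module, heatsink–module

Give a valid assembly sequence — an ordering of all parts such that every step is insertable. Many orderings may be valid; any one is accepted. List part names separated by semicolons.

module; heatsink; bezel; retainer; connector

1. module@(0, 1) [-x clear] — {module}
2. heatsink@(0, 0) [-x clear] — {heatsink, module}
3. bezel@(1, 0) [+x clear] — {bezel, heatsink, module}
4. retainer@(1, -1) [+x clear] — {bezel, heatsink, module, retainer}
5. connector@(0, 2) [-x clear] — {bezel, connector, heatsink, module, retainer}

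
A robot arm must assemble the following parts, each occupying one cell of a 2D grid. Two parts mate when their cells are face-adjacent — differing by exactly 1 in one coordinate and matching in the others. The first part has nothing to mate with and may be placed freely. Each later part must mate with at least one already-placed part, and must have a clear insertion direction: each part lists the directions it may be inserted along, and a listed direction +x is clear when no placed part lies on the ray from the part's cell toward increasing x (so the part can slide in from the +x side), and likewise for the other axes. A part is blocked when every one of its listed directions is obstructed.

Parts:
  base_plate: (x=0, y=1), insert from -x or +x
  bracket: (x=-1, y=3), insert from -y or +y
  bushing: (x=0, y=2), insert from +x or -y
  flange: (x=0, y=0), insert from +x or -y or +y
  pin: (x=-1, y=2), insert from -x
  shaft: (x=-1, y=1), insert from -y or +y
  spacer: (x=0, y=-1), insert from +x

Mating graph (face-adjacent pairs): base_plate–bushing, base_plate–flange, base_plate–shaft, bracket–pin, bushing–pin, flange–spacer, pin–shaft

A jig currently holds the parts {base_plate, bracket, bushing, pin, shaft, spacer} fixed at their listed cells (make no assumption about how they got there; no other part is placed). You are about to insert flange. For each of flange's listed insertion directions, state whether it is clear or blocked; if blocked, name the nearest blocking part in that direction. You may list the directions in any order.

+x: clear; +y: blocked by base_plate; -y: blocked by spacer

+x: ray from flange(0, 0) has no placed part ⇒ clear
-y: nearest on ray is spacer@(0, -1) ⇒ blocked
+y: nearest on ray is base_plate@(0, 1) ⇒ blocked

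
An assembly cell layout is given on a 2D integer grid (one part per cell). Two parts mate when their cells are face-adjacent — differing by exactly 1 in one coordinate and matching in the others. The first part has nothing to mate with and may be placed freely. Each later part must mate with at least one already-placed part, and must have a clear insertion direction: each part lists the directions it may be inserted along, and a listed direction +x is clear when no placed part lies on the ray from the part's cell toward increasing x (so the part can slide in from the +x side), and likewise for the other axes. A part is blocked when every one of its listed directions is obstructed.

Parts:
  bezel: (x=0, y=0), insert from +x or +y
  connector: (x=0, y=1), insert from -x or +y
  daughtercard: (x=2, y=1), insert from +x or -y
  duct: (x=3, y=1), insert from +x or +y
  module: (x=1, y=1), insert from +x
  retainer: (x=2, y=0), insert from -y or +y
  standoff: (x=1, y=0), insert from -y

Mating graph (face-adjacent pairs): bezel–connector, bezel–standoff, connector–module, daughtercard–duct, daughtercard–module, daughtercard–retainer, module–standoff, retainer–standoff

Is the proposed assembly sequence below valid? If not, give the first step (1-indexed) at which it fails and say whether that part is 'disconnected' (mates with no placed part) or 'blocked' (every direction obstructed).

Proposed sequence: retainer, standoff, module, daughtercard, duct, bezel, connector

Valid

1. retainer@(2, 0) [-y clear] — {retainer}
2. standoff@(1, 0) [-y clear] — {retainer, standoff}
3. module@(1, 1) [+x clear] — {module, retainer, standoff}
4. daughtercard@(2, 1) [+x clear] — {daughtercard, module, retainer, standoff}
5. duct@(3, 1) [+x clear] — {daughtercard, duct, module, retainer, standoff}
6. bezel@(0, 0) [+y clear] — {bezel, daughtercard, duct, module, retainer, standoff}
7. connector@(0, 1) [-x clear] — {bezel, connector, daughtercard, duct, module, retainer, standoff}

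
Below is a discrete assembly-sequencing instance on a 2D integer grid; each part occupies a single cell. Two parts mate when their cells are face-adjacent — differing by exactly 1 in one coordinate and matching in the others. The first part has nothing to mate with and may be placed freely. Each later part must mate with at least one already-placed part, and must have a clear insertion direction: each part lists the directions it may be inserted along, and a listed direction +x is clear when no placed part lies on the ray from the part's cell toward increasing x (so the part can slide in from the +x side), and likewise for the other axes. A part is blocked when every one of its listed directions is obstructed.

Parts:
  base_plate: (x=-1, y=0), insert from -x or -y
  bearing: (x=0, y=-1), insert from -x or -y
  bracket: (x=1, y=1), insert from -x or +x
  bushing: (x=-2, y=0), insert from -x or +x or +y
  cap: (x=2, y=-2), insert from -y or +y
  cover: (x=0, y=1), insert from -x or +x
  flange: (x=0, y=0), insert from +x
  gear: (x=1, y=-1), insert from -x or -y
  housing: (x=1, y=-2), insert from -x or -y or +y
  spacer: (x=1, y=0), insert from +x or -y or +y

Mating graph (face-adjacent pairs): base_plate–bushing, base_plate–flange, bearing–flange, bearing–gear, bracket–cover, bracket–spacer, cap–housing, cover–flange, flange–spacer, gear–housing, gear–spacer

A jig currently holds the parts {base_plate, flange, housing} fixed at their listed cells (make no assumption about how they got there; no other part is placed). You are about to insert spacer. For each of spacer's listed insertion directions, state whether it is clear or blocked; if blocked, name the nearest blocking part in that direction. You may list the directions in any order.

+x: ray from spacer(1, 0) has no placed part ⇒ clear
-y: nearest on ray is housing@(1, -2) ⇒ blocked
+y: ray from spacer(1, 0) has no placed part ⇒ clear

+x: clear; +y: clear; -y: blocked by housing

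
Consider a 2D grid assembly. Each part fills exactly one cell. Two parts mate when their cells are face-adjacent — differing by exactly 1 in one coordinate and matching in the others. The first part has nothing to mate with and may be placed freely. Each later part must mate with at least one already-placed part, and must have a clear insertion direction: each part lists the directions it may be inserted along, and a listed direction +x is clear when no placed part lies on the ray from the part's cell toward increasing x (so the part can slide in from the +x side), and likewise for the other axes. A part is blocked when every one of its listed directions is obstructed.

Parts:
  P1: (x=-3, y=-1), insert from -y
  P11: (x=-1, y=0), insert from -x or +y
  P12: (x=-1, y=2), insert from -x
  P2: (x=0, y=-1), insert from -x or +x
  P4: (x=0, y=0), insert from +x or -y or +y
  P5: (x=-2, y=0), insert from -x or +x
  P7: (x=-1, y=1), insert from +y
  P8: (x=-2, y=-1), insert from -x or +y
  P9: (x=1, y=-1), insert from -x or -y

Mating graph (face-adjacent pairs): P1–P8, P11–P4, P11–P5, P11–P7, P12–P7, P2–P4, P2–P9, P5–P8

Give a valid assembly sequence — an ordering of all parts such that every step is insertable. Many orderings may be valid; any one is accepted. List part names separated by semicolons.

P11; P7; P5; P8; P1; P4; P2; P9; P12

1. P11@(-1, 0) [-x clear] — {P11}
2. P7@(-1, 1) [+y clear] — {P11, P7}
3. P5@(-2, 0) [-x clear] — {P11, P5, P7}
4. P8@(-2, -1) [-x clear] — {P11, P5, P7, P8}
5. P1@(-3, -1) [-y clear] — {P1, P11, P5, P7, P8}
6. P4@(0, 0) [+x clear] — {P1, P11, P4, P5, P7, P8}
7. P2@(0, -1) [+x clear] — {P1, P11, P2, P4, P5, P7, P8}
8. P9@(1, -1) [-y clear] — {P1, P11, P2, P4, P5, P7, P8, P9}
9. P12@(-1, 2) [-x clear] — {P1, P11, P12, P2, P4, P5, P7, P8, P9}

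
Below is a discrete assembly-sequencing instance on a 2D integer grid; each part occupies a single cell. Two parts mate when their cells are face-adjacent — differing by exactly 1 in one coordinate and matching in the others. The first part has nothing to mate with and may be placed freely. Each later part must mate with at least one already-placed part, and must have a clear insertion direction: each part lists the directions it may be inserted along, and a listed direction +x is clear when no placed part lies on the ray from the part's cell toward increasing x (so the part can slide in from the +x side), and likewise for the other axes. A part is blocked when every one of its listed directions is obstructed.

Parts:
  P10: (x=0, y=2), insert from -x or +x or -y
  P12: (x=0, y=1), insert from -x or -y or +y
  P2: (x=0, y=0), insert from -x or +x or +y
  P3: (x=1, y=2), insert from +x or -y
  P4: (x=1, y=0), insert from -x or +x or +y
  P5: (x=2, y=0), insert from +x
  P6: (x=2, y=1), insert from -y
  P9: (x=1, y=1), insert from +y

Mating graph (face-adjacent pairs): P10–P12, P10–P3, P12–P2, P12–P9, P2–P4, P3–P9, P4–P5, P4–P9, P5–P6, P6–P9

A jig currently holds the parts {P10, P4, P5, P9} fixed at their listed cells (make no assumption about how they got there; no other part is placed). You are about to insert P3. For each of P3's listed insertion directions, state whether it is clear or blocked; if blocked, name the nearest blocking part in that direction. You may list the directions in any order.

+x: ray from P3(1, 2) has no placed part ⇒ clear
-y: nearest on ray is P9@(1, 1) ⇒ blocked

+x: clear; -y: blocked by P9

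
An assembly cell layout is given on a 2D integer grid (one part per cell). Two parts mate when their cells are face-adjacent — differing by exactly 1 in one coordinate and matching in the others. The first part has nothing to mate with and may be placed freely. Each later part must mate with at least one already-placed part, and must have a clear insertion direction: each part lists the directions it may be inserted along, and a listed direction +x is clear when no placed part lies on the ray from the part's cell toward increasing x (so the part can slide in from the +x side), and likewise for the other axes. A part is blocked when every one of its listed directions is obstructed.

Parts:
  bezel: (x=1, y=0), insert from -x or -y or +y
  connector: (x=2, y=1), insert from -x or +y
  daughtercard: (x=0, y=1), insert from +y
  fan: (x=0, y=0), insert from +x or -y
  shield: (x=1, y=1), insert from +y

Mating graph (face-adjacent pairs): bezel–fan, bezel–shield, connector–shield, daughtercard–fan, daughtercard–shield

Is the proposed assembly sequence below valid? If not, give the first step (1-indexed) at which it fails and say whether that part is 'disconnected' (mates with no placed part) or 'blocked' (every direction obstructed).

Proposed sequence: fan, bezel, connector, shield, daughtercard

1. fan@(0, 0) [+x clear] — {fan}
2. bezel@(1, 0) [-y clear] — {bezel, fan}
3. connector@(2, 1) — no placed neighbour ⇒ disconnected

Invalid at step 3 (disconnected)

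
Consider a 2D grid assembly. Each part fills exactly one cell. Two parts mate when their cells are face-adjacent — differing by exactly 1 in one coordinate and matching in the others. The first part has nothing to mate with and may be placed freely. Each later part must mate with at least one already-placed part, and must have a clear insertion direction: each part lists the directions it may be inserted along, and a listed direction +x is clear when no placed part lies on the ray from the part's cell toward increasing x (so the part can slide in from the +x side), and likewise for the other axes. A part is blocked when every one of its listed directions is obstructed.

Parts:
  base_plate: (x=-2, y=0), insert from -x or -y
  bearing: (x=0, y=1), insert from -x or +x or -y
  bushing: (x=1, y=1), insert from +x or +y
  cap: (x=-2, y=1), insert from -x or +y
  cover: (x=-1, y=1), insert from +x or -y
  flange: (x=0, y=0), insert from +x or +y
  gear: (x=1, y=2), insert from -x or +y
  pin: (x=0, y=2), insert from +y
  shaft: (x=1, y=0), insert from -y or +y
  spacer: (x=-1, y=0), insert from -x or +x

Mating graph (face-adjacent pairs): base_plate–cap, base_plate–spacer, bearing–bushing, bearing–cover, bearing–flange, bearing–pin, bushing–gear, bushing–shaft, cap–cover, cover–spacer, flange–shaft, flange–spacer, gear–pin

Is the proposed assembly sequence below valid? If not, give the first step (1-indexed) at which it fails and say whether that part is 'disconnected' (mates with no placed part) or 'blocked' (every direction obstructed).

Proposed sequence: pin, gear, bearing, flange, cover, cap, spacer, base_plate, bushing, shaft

Valid

1. pin@(0, 2) [+y clear] — {pin}
2. gear@(1, 2) [+y clear] — {gear, pin}
3. bearing@(0, 1) [-x clear] — {bearing, gear, pin}
4. flange@(0, 0) [+x clear] — {bearing, flange, gear, pin}
5. cover@(-1, 1) [-y clear] — {bearing, cover, flange, gear, pin}
6. cap@(-2, 1) [-x clear] — {bearing, cap, cover, flange, gear, pin}
7. spacer@(-1, 0) [-x clear] — {bearing, cap, cover, flange, gear, pin, spacer}
8. base_plate@(-2, 0) [-x clear] — {base_plate, bearing, cap, cover, flange, gear, pin, spacer}
9. bushing@(1, 1) [+x clear] — {base_plate, bearing, bushing, cap, cover, flange, gear, pin, spacer}
10. shaft@(1, 0) [-y clear] — {base_plate, bearing, bushing, cap, cover, flange, gear, pin, shaft, spacer}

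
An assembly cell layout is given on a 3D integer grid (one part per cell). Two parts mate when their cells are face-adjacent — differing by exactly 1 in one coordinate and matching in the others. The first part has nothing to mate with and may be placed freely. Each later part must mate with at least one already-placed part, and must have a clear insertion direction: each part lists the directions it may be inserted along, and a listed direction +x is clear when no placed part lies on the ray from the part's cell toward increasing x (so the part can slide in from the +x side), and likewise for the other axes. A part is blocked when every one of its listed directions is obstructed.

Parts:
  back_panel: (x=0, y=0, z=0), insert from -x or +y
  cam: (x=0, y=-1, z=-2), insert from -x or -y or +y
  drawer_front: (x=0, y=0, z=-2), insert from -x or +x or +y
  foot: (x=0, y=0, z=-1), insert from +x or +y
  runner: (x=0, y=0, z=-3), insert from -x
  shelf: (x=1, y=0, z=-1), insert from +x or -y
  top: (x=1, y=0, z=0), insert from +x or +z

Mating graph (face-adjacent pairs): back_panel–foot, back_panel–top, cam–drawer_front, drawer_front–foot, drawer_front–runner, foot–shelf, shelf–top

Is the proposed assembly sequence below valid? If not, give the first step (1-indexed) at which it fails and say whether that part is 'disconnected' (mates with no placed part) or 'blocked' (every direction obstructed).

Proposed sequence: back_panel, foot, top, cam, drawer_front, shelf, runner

Invalid at step 4 (disconnected)

1. back_panel@(0, 0, 0) [-x clear] — {back_panel}
2. foot@(0, 0, -1) [+x clear] — {back_panel, foot}
3. top@(1, 0, 0) [+x clear] — {back_panel, foot, top}
4. cam@(0, -1, -2) — no placed neighbour ⇒ disconnected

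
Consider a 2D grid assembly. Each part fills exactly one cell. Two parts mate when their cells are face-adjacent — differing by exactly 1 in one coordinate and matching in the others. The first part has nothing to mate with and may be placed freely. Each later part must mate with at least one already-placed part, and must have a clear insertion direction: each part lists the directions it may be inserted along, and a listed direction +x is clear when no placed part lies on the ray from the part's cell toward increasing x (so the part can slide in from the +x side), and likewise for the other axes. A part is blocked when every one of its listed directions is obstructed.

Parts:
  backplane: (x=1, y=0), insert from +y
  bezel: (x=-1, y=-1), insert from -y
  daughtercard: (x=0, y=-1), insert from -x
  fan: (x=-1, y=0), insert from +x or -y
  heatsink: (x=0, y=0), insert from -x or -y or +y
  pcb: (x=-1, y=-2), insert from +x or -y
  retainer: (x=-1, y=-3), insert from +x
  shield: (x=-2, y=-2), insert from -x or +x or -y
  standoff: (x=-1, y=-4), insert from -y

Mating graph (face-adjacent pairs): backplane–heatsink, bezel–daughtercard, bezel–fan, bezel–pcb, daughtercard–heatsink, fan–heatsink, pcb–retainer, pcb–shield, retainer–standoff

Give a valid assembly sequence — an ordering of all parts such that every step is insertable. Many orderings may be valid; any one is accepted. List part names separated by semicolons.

backplane; heatsink; daughtercard; fan; bezel; pcb; retainer; standoff; shield

1. backplane@(1, 0) [+y clear] — {backplane}
2. heatsink@(0, 0) [-x clear] — {backplane, heatsink}
3. daughtercard@(0, -1) [-x clear] — {backplane, daughtercard, heatsink}
4. fan@(-1, 0) [-y clear] — {backplane, daughtercard, fan, heatsink}
5. bezel@(-1, -1) [-y clear] — {backplane, bezel, daughtercard, fan, heatsink}
6. pcb@(-1, -2) [+x clear] — {backplane, bezel, daughtercard, fan, heatsink, pcb}
7. retainer@(-1, -3) [+x clear] — {backplane, bezel, daughtercard, fan, heatsink, pcb, retainer}
8. standoff@(-1, -4) [-y clear] — {backplane, bezel, daughtercard, fan, heatsink, pcb, retainer, standoff}
9. shield@(-2, -2) [-x clear] — {backplane, bezel, daughtercard, fan, heatsink, pcb, retainer, shield, standoff}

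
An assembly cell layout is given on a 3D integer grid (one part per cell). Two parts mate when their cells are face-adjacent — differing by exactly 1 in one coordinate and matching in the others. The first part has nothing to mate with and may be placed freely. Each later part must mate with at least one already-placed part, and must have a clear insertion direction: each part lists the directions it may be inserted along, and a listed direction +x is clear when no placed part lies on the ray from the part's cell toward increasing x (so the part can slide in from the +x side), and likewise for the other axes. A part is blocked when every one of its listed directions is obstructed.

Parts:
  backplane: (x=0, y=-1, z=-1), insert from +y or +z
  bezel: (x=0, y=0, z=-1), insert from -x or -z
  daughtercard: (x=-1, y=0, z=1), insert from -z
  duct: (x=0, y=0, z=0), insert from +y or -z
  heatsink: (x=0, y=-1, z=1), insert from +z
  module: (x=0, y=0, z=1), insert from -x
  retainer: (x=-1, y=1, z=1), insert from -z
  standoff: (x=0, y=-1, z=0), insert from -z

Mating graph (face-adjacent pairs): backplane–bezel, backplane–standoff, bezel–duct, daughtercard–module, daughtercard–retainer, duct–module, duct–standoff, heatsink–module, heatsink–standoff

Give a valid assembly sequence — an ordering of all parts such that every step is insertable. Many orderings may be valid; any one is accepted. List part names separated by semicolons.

standoff; heatsink; backplane; bezel; duct; module; daughtercard; retainer

1. standoff@(0, -1, 0) [-z clear] — {standoff}
2. heatsink@(0, -1, 1) [+z clear] — {heatsink, standoff}
3. backplane@(0, -1, -1) [+y clear] — {backplane, heatsink, standoff}
4. bezel@(0, 0, -1) [-x clear] — {backplane, bezel, heatsink, standoff}
5. duct@(0, 0, 0) [+y clear] — {backplane, bezel, duct, heatsink, standoff}
6. module@(0, 0, 1) [-x clear] — {backplane, bezel, duct, heatsink, module, standoff}
7. daughtercard@(-1, 0, 1) [-z clear] — {backplane, bezel, daughtercard, duct, heatsink, module, standoff}
8. retainer@(-1, 1, 1) [-z clear] — {backplane, bezel, daughtercard, duct, heatsink, module, retainer, standoff}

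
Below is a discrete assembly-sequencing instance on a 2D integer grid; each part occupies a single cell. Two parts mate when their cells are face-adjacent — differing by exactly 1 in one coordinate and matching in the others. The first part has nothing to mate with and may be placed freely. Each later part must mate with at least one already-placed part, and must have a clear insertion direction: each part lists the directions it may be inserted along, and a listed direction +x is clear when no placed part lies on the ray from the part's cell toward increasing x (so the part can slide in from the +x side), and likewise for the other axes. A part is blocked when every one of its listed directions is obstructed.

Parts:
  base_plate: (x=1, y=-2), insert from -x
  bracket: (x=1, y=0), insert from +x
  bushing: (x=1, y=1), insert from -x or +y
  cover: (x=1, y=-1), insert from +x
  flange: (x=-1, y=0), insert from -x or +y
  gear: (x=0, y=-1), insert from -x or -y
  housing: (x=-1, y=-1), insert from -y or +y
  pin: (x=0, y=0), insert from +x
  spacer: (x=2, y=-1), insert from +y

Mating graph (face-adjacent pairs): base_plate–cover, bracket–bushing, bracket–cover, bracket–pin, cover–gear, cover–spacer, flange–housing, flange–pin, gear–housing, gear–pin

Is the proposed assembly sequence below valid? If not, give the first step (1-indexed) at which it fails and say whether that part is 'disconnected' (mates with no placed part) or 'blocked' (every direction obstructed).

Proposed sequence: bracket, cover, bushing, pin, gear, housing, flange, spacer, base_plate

1. bracket@(1, 0) [+x clear] — {bracket}
2. cover@(1, -1) [+x clear] — {bracket, cover}
3. bushing@(1, 1) [-x clear] — {bracket, bushing, cover}
4. pin@(0, 0) — +x all obstructed ⇒ blocked

Invalid at step 4 (blocked)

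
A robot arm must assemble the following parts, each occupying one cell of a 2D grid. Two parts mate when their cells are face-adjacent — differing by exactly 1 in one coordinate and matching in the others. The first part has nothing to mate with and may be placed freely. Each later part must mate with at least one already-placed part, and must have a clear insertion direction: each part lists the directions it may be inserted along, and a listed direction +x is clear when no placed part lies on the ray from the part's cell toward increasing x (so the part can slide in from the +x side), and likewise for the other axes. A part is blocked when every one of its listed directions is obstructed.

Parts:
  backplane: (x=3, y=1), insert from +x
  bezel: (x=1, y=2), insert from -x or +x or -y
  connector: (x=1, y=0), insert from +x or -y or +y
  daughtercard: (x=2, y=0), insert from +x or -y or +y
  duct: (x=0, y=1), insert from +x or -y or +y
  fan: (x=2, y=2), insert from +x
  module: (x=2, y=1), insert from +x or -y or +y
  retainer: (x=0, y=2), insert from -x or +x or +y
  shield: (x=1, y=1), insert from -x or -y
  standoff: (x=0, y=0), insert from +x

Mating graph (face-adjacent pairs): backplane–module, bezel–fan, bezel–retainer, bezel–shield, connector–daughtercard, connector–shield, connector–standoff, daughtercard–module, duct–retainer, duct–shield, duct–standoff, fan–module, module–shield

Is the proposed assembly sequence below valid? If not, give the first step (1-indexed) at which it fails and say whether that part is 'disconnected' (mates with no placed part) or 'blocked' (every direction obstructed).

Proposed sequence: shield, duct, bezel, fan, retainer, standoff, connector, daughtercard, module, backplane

Valid

1. shield@(1, 1) [-x clear] — {shield}
2. duct@(0, 1) [-y clear] — {duct, shield}
3. bezel@(1, 2) [-x clear] — {bezel, duct, shield}
4. fan@(2, 2) [+x clear] — {bezel, duct, fan, shield}
5. retainer@(0, 2) [-x clear] — {bezel, duct, fan, retainer, shield}
6. standoff@(0, 0) [+x clear] — {bezel, duct, fan, retainer, shield, standoff}
7. connector@(1, 0) [+x clear] — {bezel, connector, duct, fan, retainer, shield, standoff}
8. daughtercard@(2, 0) [+x clear] — {bezel, connector, daughtercard, duct, fan, retainer, shield, standoff}
9. module@(2, 1) [+x clear] — {bezel, connector, daughtercard, duct, fan, module, retainer, shield, standoff}
10. backplane@(3, 1) [+x clear] — {backplane, bezel, connector, daughtercard, duct, fan, module, retainer, shield, standoff}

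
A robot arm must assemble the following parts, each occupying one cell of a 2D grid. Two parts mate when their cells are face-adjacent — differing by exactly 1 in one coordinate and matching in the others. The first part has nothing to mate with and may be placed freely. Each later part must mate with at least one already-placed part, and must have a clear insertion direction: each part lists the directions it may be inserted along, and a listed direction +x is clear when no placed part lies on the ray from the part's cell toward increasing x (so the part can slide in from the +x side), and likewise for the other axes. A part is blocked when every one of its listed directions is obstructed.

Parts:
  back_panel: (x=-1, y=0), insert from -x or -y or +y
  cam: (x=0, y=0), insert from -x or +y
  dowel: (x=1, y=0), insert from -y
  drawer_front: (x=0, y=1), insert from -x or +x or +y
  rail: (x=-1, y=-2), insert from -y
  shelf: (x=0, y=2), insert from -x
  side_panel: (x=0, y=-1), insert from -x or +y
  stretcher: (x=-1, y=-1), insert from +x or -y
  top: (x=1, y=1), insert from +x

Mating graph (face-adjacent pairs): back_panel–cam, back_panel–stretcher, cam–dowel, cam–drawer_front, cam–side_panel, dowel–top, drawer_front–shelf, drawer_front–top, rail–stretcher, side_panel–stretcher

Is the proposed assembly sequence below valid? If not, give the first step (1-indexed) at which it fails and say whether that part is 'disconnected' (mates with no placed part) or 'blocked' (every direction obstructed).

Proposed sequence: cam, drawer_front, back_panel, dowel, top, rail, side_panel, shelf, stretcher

1. cam@(0, 0) [-x clear] — {cam}
2. drawer_front@(0, 1) [-x clear] — {cam, drawer_front}
3. back_panel@(-1, 0) [-x clear] — {back_panel, cam, drawer_front}
4. dowel@(1, 0) [-y clear] — {back_panel, cam, dowel, drawer_front}
5. top@(1, 1) [+x clear] — {back_panel, cam, dowel, drawer_front, top}
6. rail@(-1, -2) — no placed neighbour ⇒ disconnected

Invalid at step 6 (disconnected)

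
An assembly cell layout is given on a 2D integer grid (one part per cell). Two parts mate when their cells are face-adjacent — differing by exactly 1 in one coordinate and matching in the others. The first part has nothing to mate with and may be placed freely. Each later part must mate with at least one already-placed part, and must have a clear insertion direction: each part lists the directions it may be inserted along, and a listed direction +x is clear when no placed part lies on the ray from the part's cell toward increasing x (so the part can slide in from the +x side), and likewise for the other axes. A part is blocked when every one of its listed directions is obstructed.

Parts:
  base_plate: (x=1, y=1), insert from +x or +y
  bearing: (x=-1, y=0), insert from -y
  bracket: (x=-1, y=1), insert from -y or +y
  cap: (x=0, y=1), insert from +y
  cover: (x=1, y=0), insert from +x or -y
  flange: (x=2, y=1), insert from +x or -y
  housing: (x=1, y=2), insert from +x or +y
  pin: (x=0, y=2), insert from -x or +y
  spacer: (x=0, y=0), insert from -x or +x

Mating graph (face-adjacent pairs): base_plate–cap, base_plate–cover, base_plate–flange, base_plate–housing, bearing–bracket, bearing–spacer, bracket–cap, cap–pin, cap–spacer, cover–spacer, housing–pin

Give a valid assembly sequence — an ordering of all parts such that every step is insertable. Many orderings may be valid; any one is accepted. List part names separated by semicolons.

1. spacer@(0, 0) [-x clear] — {spacer}
2. bearing@(-1, 0) [-y clear] — {bearing, spacer}
3. cover@(1, 0) [+x clear] — {bearing, cover, spacer}
4. cap@(0, 1) [+y clear] — {bearing, cap, cover, spacer}
5. pin@(0, 2) [-x clear] — {bearing, cap, cover, pin, spacer}
6. housing@(1, 2) [+x clear] — {bearing, cap, cover, housing, pin, spacer}
7. bracket@(-1, 1) [+y clear] — {bearing, bracket, cap, cover, housing, pin, spacer}
8. base_plate@(1, 1) [+x clear] — {base_plate, bearing, bracket, cap, cover, housing, pin, spacer}
9. flange@(2, 1) [+x clear] — {base_plate, bearing, bracket, cap, cover, flange, housing, pin, spacer}

spacer; bearing; cover; cap; pin; housing; bracket; base_plate; flange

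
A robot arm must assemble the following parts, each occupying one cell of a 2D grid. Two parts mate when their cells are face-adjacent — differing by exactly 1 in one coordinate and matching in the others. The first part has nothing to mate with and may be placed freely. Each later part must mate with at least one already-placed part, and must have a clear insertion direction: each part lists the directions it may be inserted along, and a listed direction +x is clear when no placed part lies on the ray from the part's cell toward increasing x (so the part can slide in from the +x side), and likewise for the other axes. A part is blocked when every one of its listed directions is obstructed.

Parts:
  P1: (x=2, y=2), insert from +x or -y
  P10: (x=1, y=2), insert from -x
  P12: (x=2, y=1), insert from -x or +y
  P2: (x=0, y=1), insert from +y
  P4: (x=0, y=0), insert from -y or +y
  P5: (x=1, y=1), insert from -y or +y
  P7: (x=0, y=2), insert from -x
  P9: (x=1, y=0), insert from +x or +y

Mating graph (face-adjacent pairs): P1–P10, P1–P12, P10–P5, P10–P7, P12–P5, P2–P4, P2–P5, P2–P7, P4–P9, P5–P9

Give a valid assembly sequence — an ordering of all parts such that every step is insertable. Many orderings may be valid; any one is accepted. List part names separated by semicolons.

1. P5@(1, 1) [-y clear] — {P5}
2. P2@(0, 1) [+y clear] — {P2, P5}
3. P4@(0, 0) [-y clear] — {P2, P4, P5}
4. P10@(1, 2) [-x clear] — {P10, P2, P4, P5}
5. P12@(2, 1) [+y clear] — {P10, P12, P2, P4, P5}
6. P1@(2, 2) [+x clear] — {P1, P10, P12, P2, P4, P5}
7. P9@(1, 0) [+x clear] — {P1, P10, P12, P2, P4, P5, P9}
8. P7@(0, 2) [-x clear] — {P1, P10, P12, P2, P4, P5, P7, P9}

P5; P2; P4; P10; P12; P1; P9; P7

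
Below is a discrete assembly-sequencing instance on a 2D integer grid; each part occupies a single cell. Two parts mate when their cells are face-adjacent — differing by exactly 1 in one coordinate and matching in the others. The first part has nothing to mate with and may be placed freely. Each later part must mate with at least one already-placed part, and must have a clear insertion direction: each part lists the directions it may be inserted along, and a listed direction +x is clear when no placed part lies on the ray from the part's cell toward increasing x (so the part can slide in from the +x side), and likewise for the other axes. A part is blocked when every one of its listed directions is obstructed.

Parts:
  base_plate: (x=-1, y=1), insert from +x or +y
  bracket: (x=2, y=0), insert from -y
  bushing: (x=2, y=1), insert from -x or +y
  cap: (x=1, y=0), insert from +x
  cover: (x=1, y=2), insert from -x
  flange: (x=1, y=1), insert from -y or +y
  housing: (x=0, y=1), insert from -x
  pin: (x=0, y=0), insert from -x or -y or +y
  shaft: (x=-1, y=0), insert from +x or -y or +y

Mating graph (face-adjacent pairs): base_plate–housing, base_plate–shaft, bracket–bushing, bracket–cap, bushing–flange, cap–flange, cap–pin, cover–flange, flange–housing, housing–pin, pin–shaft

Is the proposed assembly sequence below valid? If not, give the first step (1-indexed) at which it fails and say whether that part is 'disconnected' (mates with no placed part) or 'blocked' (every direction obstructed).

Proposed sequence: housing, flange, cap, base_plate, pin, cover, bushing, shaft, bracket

1. housing@(0, 1) [-x clear] — {housing}
2. flange@(1, 1) [-y clear] — {flange, housing}
3. cap@(1, 0) [+x clear] — {cap, flange, housing}
4. base_plate@(-1, 1) [+y clear] — {base_plate, cap, flange, housing}
5. pin@(0, 0) [-x clear] — {base_plate, cap, flange, housing, pin}
6. cover@(1, 2) [-x clear] — {base_plate, cap, cover, flange, housing, pin}
7. bushing@(2, 1) [+y clear] — {base_plate, bushing, cap, cover, flange, housing, pin}
8. shaft@(-1, 0) [-y clear] — {base_plate, bushing, cap, cover, flange, housing, pin, shaft}
9. bracket@(2, 0) [-y clear] — {base_plate, bracket, bushing, cap, cover, flange, housing, pin, shaft}

Valid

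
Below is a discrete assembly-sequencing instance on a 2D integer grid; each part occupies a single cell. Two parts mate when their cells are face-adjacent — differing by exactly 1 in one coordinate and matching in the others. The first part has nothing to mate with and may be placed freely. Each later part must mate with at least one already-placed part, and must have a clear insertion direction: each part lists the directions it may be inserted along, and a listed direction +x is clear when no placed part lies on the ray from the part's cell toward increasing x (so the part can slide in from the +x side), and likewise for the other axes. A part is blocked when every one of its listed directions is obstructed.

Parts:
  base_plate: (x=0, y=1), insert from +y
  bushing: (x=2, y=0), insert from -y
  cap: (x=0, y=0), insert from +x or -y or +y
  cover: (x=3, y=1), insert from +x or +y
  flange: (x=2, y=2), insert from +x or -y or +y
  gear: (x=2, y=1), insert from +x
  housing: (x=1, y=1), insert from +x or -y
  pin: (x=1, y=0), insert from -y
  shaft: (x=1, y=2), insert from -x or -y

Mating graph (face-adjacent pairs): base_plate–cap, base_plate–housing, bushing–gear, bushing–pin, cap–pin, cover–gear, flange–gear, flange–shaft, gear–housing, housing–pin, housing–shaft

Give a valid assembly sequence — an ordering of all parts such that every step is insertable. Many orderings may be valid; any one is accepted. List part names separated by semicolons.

bushing; gear; flange; cover; housing; base_plate; cap; pin; shaft

1. bushing@(2, 0) [-y clear] — {bushing}
2. gear@(2, 1) [+x clear] — {bushing, gear}
3. flange@(2, 2) [+x clear] — {bushing, flange, gear}
4. cover@(3, 1) [+x clear] — {bushing, cover, flange, gear}
5. housing@(1, 1) [-y clear] — {bushing, cover, flange, gear, housing}
6. base_plate@(0, 1) [+y clear] — {base_plate, bushing, cover, flange, gear, housing}
7. cap@(0, 0) [-y clear] — {base_plate, bushing, cap, cover, flange, gear, housing}
8. pin@(1, 0) [-y clear] — {base_plate, bushing, cap, cover, flange, gear, housing, pin}
9. shaft@(1, 2) [-x clear] — {base_plate, bushing, cap, cover, flange, gear, housing, pin, shaft}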